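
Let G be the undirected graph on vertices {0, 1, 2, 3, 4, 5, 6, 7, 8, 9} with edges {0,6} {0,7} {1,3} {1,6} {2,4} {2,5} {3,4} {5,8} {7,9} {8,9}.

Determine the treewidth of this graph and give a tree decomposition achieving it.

Treewidth 2.
Bags: B1 = {0, 7, 9}  B2 = {0, 8, 9}  B3 = {0, 5, 8}  B4 = {0, 2, 5}  B5 = {0, 2, 4}  B6 = {0, 3, 4}  B7 = {0, 1, 3}  B8 = {0, 1, 6}
Tree: B1–B2, B2–B3, B3–B4, B4–B5, B5–B6, B6–B7, B7–B8

Each bag holds 3 vertices, so the decomposition has width 2, which upper-bounds the treewidth. For the lower bound, G contains the cycle 0–7–9–8–5–2–4–3–1–6–0, so G is not a forest; only forests have treewidth ≤ 1, hence tw(G) ≥ 2. The upper and lower bounds meet at 2, so that is the treewidth.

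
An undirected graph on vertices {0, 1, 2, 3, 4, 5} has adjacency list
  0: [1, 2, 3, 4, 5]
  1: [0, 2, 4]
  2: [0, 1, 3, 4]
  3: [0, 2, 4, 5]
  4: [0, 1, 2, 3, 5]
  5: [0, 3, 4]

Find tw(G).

3

A width-3 tree decomposition is:
Bags: B1 = {0, 2, 3, 4}  B2 = {0, 1, 2, 4}  B3 = {0, 3, 4, 5}
Tree: B1–B2, B1–B3
The largest bag has 4 vertices, giving width 3; this decomposition certifies tw(G) ≤ 3. For the lower bound, the 4 vertices {0, 1, 2, 4} are pairwise adjacent, and any tree decomposition puts a clique entirely inside one bag — forcing width ≥ 3. Combining the bounds, tw(G) = 3.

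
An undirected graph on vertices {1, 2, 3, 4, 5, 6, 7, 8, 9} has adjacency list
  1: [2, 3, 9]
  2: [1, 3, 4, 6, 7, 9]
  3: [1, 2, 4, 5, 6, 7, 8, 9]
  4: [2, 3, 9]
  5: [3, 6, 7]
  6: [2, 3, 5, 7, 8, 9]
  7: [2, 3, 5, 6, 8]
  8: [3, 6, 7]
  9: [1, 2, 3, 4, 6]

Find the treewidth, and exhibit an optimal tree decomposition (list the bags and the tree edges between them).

Every bag has size at most 4, so the width is 4 − 1 = 3 and tw(G) ≤ 3. On the other hand G contains the 4-clique {3, 6, 7, 8}. A clique must lie in a single bag of any decomposition, so no decomposition can have width below 3. Combining the bounds, tw(G) = 3.

Treewidth 3.
One optimal decomposition is:
Bags: B1 = {3, 6, 7, 8}  B2 = {2, 3, 6, 7}  B3 = {2, 3, 6, 9}  B4 = {3, 5, 6, 7}  B5 = {1, 2, 3, 9}  B6 = {2, 3, 4, 9}
Tree: B1–B2, B2–B3, B2–B4, B3–B5, B3–B6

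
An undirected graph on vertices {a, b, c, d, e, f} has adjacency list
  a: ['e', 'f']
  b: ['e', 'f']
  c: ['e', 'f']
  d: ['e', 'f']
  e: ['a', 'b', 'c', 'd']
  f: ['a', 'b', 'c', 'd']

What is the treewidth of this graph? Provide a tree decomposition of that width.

Treewidth 2.
One optimal decomposition is:
Bags: B1 = {a, e, f}  B2 = {b, e, f}  B3 = {d, e, f}  B4 = {c, e, f}
Tree: B1–B2, B2–B3, B3–B4

The largest bag has 3 vertices, giving width 2; this decomposition certifies tw(G) ≤ 2. The edges f–a–e–b–f form a cycle, so G is not a tree and its treewidth is at least 2. The upper and lower bounds meet at 2, so that is the treewidth.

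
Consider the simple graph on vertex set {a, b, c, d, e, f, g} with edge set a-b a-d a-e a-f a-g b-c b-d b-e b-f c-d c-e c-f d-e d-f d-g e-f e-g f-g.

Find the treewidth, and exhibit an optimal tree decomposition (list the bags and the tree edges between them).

Treewidth 4.
One optimal decomposition is:
Bags: B1 = {a, d, e, f, g}  B2 = {a, b, d, e, f}  B3 = {b, c, d, e, f}
Tree: B1–B2, B2–B3

Each bag holds 5 vertices, so the decomposition has width 4, which upper-bounds the treewidth. On the other hand G contains the 5-clique {b, c, d, e, f}. A clique must lie in a single bag of any decomposition, so no decomposition can have width below 4. Hence tw(G) = 4 exactly.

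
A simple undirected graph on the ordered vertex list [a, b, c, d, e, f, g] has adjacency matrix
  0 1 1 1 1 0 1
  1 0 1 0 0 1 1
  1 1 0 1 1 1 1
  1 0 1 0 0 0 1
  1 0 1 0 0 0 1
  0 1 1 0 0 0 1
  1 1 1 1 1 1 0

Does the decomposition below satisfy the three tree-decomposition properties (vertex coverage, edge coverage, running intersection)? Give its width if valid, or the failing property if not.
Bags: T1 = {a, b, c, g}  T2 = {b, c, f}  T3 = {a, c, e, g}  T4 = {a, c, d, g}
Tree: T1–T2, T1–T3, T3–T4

A tree decomposition must satisfy three properties: every vertex lies in some bag; for every edge, both endpoints lie together in some bag; and for every vertex, the bags containing it form a connected subtree. Here edge (g,f) lies in no bag, so the decomposition is invalid.

No — edge (g,f) lies in no bag.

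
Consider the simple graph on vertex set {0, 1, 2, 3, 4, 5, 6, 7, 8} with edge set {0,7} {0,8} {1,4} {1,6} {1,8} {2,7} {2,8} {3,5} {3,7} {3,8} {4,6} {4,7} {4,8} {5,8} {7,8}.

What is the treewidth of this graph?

2

A width-2 tree decomposition is:
Bags: B1 = {1, 4, 8}  B2 = {4, 7, 8}  B3 = {2, 7, 8}  B4 = {3, 7, 8}  B5 = {0, 7, 8}  B6 = {3, 5, 8}  B7 = {1, 4, 6}
Tree: B1–B2, B2–B3, B2–B4, B3–B5, B4–B6, B1–B7
Each bag holds 3 vertices, so the decomposition has width 2, which upper-bounds the treewidth. For the lower bound, the 3 vertices {1, 4, 8} are pairwise adjacent, and any tree decomposition puts a clique entirely inside one bag — forcing width ≥ 2. Combining the bounds, tw(G) = 2.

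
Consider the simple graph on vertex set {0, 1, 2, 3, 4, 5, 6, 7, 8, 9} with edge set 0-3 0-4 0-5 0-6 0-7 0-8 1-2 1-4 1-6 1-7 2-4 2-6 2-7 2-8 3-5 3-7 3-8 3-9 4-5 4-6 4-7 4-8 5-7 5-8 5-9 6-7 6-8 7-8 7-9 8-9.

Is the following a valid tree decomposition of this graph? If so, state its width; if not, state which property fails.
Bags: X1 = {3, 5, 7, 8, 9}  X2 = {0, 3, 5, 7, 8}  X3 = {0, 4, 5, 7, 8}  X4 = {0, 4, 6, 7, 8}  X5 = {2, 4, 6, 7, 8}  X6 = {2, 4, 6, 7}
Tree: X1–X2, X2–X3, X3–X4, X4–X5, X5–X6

No — vertex 1 appears in no bag.

A tree decomposition must satisfy three properties: every vertex lies in some bag; for every edge, both endpoints lie together in some bag; and for every vertex, the bags containing it form a connected subtree. Here vertex 1 appears in no bag, so the decomposition is invalid.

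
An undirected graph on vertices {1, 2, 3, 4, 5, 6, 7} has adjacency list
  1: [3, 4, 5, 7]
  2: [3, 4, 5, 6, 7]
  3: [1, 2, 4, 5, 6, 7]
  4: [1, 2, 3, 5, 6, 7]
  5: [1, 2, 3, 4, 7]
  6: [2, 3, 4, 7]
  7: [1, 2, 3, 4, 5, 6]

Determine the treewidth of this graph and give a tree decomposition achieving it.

Treewidth 4.
One optimal decomposition is:
Bags: B1 = {1, 3, 4, 5, 7}  B2 = {2, 3, 4, 5, 7}  B3 = {2, 3, 4, 6, 7}
Tree: B1–B2, B2–B3

The largest bag has 5 vertices, giving width 4; this decomposition certifies tw(G) ≤ 4. On the other hand G contains the 5-clique {1, 3, 4, 5, 7}. A clique must lie in a single bag of any decomposition, so no decomposition can have width below 4. Therefore the treewidth is 4.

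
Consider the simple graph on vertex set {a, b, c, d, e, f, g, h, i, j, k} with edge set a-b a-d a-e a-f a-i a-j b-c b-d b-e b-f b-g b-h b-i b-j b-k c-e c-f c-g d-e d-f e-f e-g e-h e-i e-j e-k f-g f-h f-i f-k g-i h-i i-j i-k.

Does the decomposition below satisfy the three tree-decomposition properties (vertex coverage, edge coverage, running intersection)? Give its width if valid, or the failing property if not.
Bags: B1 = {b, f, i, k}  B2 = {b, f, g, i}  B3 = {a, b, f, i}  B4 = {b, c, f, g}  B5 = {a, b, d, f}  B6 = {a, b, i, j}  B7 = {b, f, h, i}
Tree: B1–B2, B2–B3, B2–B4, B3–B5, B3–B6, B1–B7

A tree decomposition must satisfy three properties: every vertex lies in some bag; for every edge, both endpoints lie together in some bag; and for every vertex, the bags containing it form a connected subtree. Here vertex e appears in no bag, so the decomposition is invalid.

No — vertex e appears in no bag.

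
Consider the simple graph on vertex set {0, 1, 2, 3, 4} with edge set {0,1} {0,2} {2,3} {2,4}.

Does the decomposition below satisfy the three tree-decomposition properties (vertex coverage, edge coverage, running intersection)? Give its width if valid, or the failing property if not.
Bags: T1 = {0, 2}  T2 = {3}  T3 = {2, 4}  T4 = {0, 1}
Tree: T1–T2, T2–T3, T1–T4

No — edge (2,3) lies in no bag.

A tree decomposition must satisfy three properties: every vertex lies in some bag; for every edge, both endpoints lie together in some bag; and for every vertex, the bags containing it form a connected subtree. Here edge (2,3) lies in no bag, so the decomposition is invalid.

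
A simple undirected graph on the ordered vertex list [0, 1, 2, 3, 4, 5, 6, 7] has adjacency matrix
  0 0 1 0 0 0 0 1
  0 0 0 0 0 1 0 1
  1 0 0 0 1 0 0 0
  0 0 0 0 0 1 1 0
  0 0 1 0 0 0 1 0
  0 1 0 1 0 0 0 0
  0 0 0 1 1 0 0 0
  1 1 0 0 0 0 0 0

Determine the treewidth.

A width-2 tree decomposition is:
Bags: B1 = {1, 5, 7}  B2 = {0, 5, 7}  B3 = {0, 2, 5}  B4 = {2, 4, 5}  B5 = {4, 5, 6}  B6 = {3, 5, 6}
Tree: B1–B2, B2–B3, B3–B4, B4–B5, B5–B6
Each bag holds 3 vertices, so the decomposition has width 2, which upper-bounds the treewidth. The edges 5–1–7–0–2–4–6–3–5 form a cycle, so G is not a tree and its treewidth is at least 2. Combining the bounds, tw(G) = 2.

2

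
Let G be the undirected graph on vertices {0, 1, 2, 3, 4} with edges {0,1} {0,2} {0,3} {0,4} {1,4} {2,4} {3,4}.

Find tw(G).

A width-2 tree decomposition is:
Bags: B1 = {0, 2, 4}  B2 = {0, 3, 4}  B3 = {0, 1, 4}
Tree: B1–B2, B1–B3
The largest bag has 3 vertices, giving width 2; this decomposition certifies tw(G) ≤ 2. For the lower bound, the 3 vertices {0, 1, 4} are pairwise adjacent, and any tree decomposition puts a clique entirely inside one bag — forcing width ≥ 2. Hence tw(G) = 2 exactly.

2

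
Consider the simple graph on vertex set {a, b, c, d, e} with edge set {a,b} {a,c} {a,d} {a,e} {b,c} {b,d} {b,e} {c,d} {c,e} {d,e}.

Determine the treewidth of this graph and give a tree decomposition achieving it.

A single bag containing all 5 vertices is trivially a valid decomposition of width 4. For the lower bound, the 5 vertices {a, b, c, d, e} are pairwise adjacent, and any tree decomposition puts a clique entirely inside one bag — forcing width ≥ 4. Combining the bounds, tw(G) = 4.

Treewidth 4.
One optimal decomposition is:
Bags: B1 = {a, b, c, d, e}
Tree: (single bag)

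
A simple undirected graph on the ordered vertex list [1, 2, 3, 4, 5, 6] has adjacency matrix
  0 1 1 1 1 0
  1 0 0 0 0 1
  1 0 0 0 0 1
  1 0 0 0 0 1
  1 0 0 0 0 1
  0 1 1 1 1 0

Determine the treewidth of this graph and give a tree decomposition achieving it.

Treewidth 2.
One such decomposition:
Bags: B1 = {1, 4, 6}  B2 = {1, 2, 6}  B3 = {1, 3, 6}  B4 = {1, 5, 6}
Tree: B1–B2, B2–B3, B3–B4

Each bag holds 3 vertices, so the decomposition has width 2, which upper-bounds the treewidth. Since 1–4–6–2–1 is a cycle in G, G is not acyclic. Forests are exactly the graphs of treewidth ≤ 1, so tw(G) ≥ 2. The upper and lower bounds meet at 2, so that is the treewidth.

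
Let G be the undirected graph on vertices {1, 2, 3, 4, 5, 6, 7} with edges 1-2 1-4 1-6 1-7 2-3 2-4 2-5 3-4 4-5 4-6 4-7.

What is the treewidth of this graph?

2

A width-2 tree decomposition is:
Bags: B1 = {1, 2, 4}  B2 = {2, 3, 4}  B3 = {1, 4, 6}  B4 = {2, 4, 5}  B5 = {1, 4, 7}
Tree: B1–B2, B1–B3, B1–B4, B1–B5
The largest bag has 3 vertices, giving width 2; this decomposition certifies tw(G) ≤ 2. On the other hand G contains the 3-clique {1, 2, 4}. A clique must lie in a single bag of any decomposition, so no decomposition can have width below 2. Hence tw(G) = 2 exactly.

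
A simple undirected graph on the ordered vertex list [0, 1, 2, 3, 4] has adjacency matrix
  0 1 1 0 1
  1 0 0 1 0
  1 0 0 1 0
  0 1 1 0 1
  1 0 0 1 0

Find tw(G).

2

A width-2 tree decomposition is:
Bags: B1 = {0, 2, 3}  B2 = {0, 3, 4}  B3 = {0, 1, 3}
Tree: B1–B2, B2–B3
Every bag has size at most 3, so the width is 3 − 1 = 2 and tw(G) ≤ 2. For the lower bound, G contains the cycle 2–0–4–3–2, so G is not a forest; only forests have treewidth ≤ 1, hence tw(G) ≥ 2. Therefore the treewidth is 2.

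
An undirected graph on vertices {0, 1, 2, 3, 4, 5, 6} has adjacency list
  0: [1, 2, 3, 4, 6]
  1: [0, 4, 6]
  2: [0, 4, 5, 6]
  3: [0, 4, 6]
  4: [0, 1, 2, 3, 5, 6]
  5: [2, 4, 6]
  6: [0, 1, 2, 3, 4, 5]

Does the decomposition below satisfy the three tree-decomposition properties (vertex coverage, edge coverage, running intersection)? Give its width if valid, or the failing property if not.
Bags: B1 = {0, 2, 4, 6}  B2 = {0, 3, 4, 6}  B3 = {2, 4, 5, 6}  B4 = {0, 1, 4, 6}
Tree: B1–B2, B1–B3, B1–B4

Vertex coverage: the bags together contain {0, 1, 2, 3, 4, 5, 6}, the full vertex set. Edge coverage: each edge of G has both endpoints in at least one bag. Running intersection: for every vertex, the bags containing it form a connected subtree. All three properties hold, so this is a valid tree decomposition of width max|bag| − 1 = 3, and hence tw(G) ≤ 3.

Yes; width 3.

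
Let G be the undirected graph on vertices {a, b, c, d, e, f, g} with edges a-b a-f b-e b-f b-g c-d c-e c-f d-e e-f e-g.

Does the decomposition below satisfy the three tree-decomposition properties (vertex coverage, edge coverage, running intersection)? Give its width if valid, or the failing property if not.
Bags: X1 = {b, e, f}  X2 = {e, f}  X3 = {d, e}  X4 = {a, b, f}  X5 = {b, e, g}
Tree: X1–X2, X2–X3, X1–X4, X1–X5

A tree decomposition must satisfy three properties: every vertex lies in some bag; for every edge, both endpoints lie together in some bag; and for every vertex, the bags containing it form a connected subtree. Here vertex c appears in no bag, so the decomposition is invalid.

No — vertex c appears in no bag.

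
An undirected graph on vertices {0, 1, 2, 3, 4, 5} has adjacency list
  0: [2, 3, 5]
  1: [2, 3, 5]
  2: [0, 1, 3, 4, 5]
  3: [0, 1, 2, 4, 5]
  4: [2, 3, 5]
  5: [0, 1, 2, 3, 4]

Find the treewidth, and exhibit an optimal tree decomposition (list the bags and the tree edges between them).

Each bag holds 4 vertices, so the decomposition has width 3, which upper-bounds the treewidth. On the other hand G contains the 4-clique {0, 2, 3, 5}. A clique must lie in a single bag of any decomposition, so no decomposition can have width below 3. Hence tw(G) = 3 exactly.

Treewidth 3.
Bags: B1 = {1, 2, 3, 5}  B2 = {2, 3, 4, 5}  B3 = {0, 2, 3, 5}
Tree: B1–B2, B1–B3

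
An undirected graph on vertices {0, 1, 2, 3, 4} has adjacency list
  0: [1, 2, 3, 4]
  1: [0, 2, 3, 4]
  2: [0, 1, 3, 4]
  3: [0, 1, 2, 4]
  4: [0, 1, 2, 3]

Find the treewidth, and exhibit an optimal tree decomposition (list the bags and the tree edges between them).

With just one bag of size 5, the width is 5 − 1 = 4, so tw(G) ≤ 4. Conversely, {0, 1, 2, 3, 4} is a clique of size 5, and the vertices of any clique must share a bag in every tree decomposition; so some bag has ≥ 5 vertices and tw(G) ≥ 4. Hence tw(G) = 4 exactly.

Treewidth 4.
One optimal decomposition is:
Bags: B1 = {0, 1, 2, 3, 4}
Tree: (single bag)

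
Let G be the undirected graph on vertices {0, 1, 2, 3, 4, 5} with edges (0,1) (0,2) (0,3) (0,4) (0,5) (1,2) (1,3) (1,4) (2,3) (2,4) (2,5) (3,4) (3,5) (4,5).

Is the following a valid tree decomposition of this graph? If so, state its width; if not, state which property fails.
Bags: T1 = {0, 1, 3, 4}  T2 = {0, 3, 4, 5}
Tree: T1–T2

No — vertex 2 appears in no bag.

A tree decomposition must satisfy three properties: every vertex lies in some bag; for every edge, both endpoints lie together in some bag; and for every vertex, the bags containing it form a connected subtree. Here vertex 2 appears in no bag, so the decomposition is invalid.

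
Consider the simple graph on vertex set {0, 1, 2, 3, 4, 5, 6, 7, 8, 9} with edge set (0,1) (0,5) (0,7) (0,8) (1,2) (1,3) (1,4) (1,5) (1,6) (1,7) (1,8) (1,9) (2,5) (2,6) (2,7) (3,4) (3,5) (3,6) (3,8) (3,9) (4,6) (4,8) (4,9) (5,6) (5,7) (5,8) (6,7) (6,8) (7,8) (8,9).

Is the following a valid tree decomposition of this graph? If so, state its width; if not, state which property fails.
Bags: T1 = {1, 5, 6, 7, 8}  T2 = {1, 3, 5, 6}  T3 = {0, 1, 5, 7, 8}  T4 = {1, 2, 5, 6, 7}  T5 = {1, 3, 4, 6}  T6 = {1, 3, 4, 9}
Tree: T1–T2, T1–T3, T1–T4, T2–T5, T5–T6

No — edge (8,3) lies in no bag.

A tree decomposition must satisfy three properties: every vertex lies in some bag; for every edge, both endpoints lie together in some bag; and for every vertex, the bags containing it form a connected subtree. Here edge (8,3) lies in no bag, so the decomposition is invalid.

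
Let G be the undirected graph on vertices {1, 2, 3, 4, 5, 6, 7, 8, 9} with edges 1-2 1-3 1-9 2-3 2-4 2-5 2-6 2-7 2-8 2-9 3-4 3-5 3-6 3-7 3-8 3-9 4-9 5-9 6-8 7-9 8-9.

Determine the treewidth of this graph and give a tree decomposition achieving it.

Every bag has size at most 4, so the width is 4 − 1 = 3 and tw(G) ≤ 3. On the other hand G contains the 4-clique {1, 2, 3, 9}. A clique must lie in a single bag of any decomposition, so no decomposition can have width below 3. The upper and lower bounds meet at 3, so that is the treewidth.

Treewidth 3.
One such decomposition:
Bags: B1 = {1, 2, 3, 9}  B2 = {2, 3, 5, 9}  B3 = {2, 3, 4, 9}  B4 = {2, 3, 8, 9}  B5 = {2, 3, 6, 8}  B6 = {2, 3, 7, 9}
Tree: B1–B2, B2–B3, B3–B4, B4–B5, B1–B6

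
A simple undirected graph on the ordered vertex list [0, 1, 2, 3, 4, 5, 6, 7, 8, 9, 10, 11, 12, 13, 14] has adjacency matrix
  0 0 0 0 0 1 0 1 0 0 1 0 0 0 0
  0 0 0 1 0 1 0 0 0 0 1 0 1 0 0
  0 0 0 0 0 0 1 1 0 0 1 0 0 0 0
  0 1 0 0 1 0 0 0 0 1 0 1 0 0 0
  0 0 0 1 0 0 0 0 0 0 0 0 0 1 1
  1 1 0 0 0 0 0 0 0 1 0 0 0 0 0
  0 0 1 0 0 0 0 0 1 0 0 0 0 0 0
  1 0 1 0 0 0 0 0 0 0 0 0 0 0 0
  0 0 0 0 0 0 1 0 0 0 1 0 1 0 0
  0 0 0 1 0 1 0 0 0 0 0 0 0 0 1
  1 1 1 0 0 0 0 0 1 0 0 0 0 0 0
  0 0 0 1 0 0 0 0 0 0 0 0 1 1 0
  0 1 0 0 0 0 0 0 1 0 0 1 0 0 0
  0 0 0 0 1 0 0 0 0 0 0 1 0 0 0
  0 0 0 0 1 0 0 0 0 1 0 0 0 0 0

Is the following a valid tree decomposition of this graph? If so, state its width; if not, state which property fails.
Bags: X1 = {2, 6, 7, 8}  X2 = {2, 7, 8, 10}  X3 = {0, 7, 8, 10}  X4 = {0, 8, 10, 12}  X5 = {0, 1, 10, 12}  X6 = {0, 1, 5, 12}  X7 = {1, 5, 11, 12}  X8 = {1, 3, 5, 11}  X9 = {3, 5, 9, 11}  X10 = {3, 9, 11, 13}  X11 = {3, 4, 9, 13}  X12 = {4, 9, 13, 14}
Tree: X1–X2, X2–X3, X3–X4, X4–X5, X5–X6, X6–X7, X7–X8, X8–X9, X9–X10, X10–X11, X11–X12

Yes; width 3.

Checking the three conditions: (i) the bags cover all of {0, 1, 2, 3, 4, 5, 6, 7, 8, 9, 10, 11, 12, 13, 14}; (ii) for each edge, some bag contains both endpoints; (iii) the bags containing any fixed vertex form a subtree. All hold, so the decomposition is valid with width 4 − 1 = 3.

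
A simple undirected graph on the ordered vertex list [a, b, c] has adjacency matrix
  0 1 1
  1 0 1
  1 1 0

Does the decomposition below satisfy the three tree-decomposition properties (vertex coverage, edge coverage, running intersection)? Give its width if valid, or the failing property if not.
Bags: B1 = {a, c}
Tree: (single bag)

No — vertex b appears in no bag.

A tree decomposition must satisfy three properties: every vertex lies in some bag; for every edge, both endpoints lie together in some bag; and for every vertex, the bags containing it form a connected subtree. Here vertex b appears in no bag, so the decomposition is invalid.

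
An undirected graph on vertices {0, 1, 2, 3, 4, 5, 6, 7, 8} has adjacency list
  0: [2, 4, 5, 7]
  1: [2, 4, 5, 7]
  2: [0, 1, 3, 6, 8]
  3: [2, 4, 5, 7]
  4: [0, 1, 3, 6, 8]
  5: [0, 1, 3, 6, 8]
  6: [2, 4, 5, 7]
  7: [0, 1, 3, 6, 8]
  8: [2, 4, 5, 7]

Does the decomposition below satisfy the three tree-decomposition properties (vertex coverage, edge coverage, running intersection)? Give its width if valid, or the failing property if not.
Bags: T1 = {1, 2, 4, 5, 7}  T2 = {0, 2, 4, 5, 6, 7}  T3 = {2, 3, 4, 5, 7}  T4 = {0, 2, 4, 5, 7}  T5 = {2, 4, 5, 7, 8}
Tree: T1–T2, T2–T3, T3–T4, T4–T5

No — bags containing vertex 0 are not connected in the tree.

A tree decomposition must satisfy three properties: every vertex lies in some bag; for every edge, both endpoints lie together in some bag; and for every vertex, the bags containing it form a connected subtree. Here bags containing vertex 0 are not connected in the tree, so the decomposition is invalid.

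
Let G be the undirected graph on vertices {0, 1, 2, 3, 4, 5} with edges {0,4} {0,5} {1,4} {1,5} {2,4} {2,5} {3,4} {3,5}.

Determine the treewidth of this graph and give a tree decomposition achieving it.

Every bag has size at most 3, so the width is 3 − 1 = 2 and tw(G) ≤ 2. For the lower bound, G contains the cycle 1–5–0–4–1, so G is not a forest; only forests have treewidth ≤ 1, hence tw(G) ≥ 2. The upper and lower bounds meet at 2, so that is the treewidth.

Treewidth 2.
One optimal decomposition is:
Bags: B1 = {1, 4, 5}  B2 = {0, 4, 5}  B3 = {2, 4, 5}  B4 = {3, 4, 5}
Tree: B1–B2, B2–B3, B3–B4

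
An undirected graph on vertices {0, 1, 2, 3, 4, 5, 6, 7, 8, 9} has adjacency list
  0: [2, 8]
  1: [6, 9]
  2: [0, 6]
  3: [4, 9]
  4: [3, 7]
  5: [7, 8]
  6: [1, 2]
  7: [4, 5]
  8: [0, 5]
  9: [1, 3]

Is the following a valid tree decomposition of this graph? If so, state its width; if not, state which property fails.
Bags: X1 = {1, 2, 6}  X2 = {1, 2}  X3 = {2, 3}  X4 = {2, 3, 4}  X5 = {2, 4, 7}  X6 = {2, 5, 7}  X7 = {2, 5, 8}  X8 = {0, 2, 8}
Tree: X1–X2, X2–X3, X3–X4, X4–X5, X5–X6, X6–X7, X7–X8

A tree decomposition must satisfy three properties: every vertex lies in some bag; for every edge, both endpoints lie together in some bag; and for every vertex, the bags containing it form a connected subtree. Here vertex 9 appears in no bag, so the decomposition is invalid.

No — vertex 9 appears in no bag.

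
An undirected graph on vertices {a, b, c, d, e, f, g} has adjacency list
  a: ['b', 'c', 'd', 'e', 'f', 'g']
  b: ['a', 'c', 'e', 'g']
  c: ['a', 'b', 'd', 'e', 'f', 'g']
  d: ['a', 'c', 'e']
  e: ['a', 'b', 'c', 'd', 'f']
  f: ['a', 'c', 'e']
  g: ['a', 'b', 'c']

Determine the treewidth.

A width-3 tree decomposition is:
Bags: B1 = {a, c, d, e}  B2 = {a, b, c, e}  B3 = {a, c, e, f}  B4 = {a, b, c, g}
Tree: B1–B2, B1–B3, B2–B4
Each bag holds 4 vertices, so the decomposition has width 3, which upper-bounds the treewidth. For the lower bound, the 4 vertices {a, b, c, g} are pairwise adjacent, and any tree decomposition puts a clique entirely inside one bag — forcing width ≥ 3. The upper and lower bounds meet at 3, so that is the treewidth.

3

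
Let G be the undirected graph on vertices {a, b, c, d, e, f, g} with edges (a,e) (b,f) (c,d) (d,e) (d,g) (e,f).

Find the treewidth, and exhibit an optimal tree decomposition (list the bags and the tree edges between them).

The largest bag has 2 vertices, giving width 1; this decomposition certifies tw(G) ≤ 1. Any graph with an edge has treewidth ≥ 1, and G has the edge d–g. The upper and lower bounds meet at 1, so that is the treewidth.

Treewidth 1.
Bags: B1 = {d, g}  B2 = {d, e}  B3 = {e, f}  B4 = {b, f}  B5 = {a, e}  B6 = {c, d}
Tree: B1–B2, B2–B3, B3–B4, B2–B5, B1–B6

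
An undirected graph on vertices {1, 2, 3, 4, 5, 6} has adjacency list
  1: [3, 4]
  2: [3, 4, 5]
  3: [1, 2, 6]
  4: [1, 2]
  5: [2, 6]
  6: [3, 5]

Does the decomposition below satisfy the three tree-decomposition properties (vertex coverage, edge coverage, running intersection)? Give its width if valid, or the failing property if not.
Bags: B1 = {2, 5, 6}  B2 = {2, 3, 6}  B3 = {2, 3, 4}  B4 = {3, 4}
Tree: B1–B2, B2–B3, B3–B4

A tree decomposition must satisfy three properties: every vertex lies in some bag; for every edge, both endpoints lie together in some bag; and for every vertex, the bags containing it form a connected subtree. Here vertex 1 appears in no bag, so the decomposition is invalid.

No — vertex 1 appears in no bag.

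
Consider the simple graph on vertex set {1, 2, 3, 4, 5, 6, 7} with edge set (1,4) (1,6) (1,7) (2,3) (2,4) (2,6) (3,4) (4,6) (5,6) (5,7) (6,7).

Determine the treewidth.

A width-2 tree decomposition is:
Bags: B1 = {2, 4, 6}  B2 = {2, 3, 4}  B3 = {1, 4, 6}  B4 = {1, 6, 7}  B5 = {5, 6, 7}
Tree: B1–B2, B1–B3, B3–B4, B4–B5
Every bag has size at most 3, so the width is 3 − 1 = 2 and tw(G) ≤ 2. On the other hand G contains the 3-clique {2, 3, 4}. A clique must lie in a single bag of any decomposition, so no decomposition can have width below 2. Therefore the treewidth is 2.

2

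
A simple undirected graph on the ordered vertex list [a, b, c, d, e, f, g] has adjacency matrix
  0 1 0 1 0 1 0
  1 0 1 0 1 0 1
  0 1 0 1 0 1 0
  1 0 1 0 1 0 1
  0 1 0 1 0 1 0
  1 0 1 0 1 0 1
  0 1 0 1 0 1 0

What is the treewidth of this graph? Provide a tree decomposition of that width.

Treewidth 3.
One such decomposition:
Bags: B1 = {a, b, d, f}  B2 = {b, c, d, f}  B3 = {b, d, e, f}  B4 = {b, d, f, g}
Tree: B1–B2, B2–B3, B3–B4

The largest bag has 4 vertices, giving width 3; this decomposition certifies tw(G) ≤ 3. For the lower bound: the 4 vertex sets {a,b}, {c,f}, {d}, {e} are disjoint, each induces a connected subgraph, and every pair is joined by at least one edge of G. Contracting each set to a single vertex therefore yields K_{4} as a minor, and since treewidth is minor-monotone, tw(G) ≥ tw(K_{4}) = 3. Therefore the treewidth is 3.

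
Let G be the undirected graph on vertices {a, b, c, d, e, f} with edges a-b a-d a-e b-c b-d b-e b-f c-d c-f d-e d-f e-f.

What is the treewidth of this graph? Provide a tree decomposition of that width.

Treewidth 3.
One optimal decomposition is:
Bags: B1 = {a, b, d, e}  B2 = {b, d, e, f}  B3 = {b, c, d, f}
Tree: B1–B2, B2–B3

The largest bag has 4 vertices, giving width 3; this decomposition certifies tw(G) ≤ 3. On the other hand G contains the 4-clique {a, b, d, e}. A clique must lie in a single bag of any decomposition, so no decomposition can have width below 3. Combining the bounds, tw(G) = 3.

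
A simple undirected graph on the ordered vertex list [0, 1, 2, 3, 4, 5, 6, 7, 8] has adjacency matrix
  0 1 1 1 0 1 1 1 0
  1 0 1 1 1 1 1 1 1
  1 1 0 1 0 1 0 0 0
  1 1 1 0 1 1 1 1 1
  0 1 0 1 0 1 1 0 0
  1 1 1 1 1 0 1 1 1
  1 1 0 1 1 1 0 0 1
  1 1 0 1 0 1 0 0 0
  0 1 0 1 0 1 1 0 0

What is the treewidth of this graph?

4

A width-4 tree decomposition is:
Bags: B1 = {0, 1, 2, 3, 5}  B2 = {0, 1, 3, 5, 6}  B3 = {1, 3, 5, 6, 8}  B4 = {0, 1, 3, 5, 7}  B5 = {1, 3, 4, 5, 6}
Tree: B1–B2, B2–B3, B1–B4, B2–B5
Each bag holds 5 vertices, so the decomposition has width 4, which upper-bounds the treewidth. On the other hand G contains the 5-clique {0, 1, 2, 3, 5}. A clique must lie in a single bag of any decomposition, so no decomposition can have width below 4. The upper and lower bounds meet at 4, so that is the treewidth.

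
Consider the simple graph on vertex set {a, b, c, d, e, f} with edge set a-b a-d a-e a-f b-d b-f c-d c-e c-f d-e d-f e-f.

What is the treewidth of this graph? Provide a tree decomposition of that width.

Treewidth 3.
One such decomposition:
Bags: B1 = {a, d, e, f}  B2 = {a, b, d, f}  B3 = {c, d, e, f}
Tree: B1–B2, B1–B3

The largest bag has 4 vertices, giving width 3; this decomposition certifies tw(G) ≤ 3. Conversely, {c, d, e, f} is a clique of size 4, and the vertices of any clique must share a bag in every tree decomposition; so some bag has ≥ 4 vertices and tw(G) ≥ 3. Combining the bounds, tw(G) = 3.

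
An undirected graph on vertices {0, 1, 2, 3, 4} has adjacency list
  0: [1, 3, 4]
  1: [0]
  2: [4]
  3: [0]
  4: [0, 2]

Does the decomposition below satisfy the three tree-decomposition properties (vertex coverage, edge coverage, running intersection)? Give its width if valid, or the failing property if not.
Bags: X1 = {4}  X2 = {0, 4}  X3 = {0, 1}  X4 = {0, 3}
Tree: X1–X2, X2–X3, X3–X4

No — vertex 2 appears in no bag.

A tree decomposition must satisfy three properties: every vertex lies in some bag; for every edge, both endpoints lie together in some bag; and for every vertex, the bags containing it form a connected subtree. Here vertex 2 appears in no bag, so the decomposition is invalid.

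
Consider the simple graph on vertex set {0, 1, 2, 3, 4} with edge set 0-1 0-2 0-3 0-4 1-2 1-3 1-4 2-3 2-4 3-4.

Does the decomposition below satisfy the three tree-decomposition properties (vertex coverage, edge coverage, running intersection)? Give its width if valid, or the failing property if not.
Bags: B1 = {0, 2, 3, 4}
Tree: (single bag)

No — vertex 1 appears in no bag.

A tree decomposition must satisfy three properties: every vertex lies in some bag; for every edge, both endpoints lie together in some bag; and for every vertex, the bags containing it form a connected subtree. Here vertex 1 appears in no bag, so the decomposition is invalid.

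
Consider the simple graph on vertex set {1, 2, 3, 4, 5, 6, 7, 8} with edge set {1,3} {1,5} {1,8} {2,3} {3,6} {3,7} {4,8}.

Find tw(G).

1

A width-1 tree decomposition is:
Bags: B1 = {1, 5}  B2 = {1, 3}  B3 = {3, 7}  B4 = {1, 8}  B5 = {2, 3}  B6 = {3, 6}  B7 = {4, 8}
Tree: B1–B2, B2–B3, B2–B4, B3–B5, B5–B6, B4–B7
The largest bag has 2 vertices, giving width 1; this decomposition certifies tw(G) ≤ 1. G has an edge, so its treewidth is at least 1. Hence tw(G) = 1 exactly.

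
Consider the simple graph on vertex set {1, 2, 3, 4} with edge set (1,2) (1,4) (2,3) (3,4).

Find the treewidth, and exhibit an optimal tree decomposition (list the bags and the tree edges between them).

Treewidth 2.
Bags: B1 = {1, 2, 3}  B2 = {1, 3, 4}
Tree: B1–B2

Each bag holds 3 vertices, so the decomposition has width 2, which upper-bounds the treewidth. Since 1–2–3–4–1 is a cycle in G, G is not acyclic. Forests are exactly the graphs of treewidth ≤ 1, so tw(G) ≥ 2. Combining the bounds, tw(G) = 2.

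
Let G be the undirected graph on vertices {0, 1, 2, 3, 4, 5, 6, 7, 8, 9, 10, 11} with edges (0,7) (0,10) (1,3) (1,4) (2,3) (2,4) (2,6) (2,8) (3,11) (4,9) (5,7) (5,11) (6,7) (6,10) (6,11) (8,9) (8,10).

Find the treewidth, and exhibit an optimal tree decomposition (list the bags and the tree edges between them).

Treewidth 3.
One such decomposition:
Bags: B1 = {1, 4, 8, 9}  B2 = {1, 2, 4, 8}  B3 = {1, 2, 3, 8}  B4 = {2, 3, 8, 10}  B5 = {2, 3, 6, 10}  B6 = {3, 6, 10, 11}  B7 = {0, 6, 10, 11}  B8 = {0, 6, 7, 11}  B9 = {0, 5, 7, 11}
Tree: B1–B2, B2–B3, B3–B4, B4–B5, B5–B6, B6–B7, B7–B8, B8–B9

The largest bag has 4 vertices, giving width 3; this decomposition certifies tw(G) ≤ 3. For the lower bound: the 4 vertex sets {1,4,9}, {8}, {2}, {3,6,10,11} are disjoint, each induces a connected subgraph, and every pair is joined by at least one edge of G. Contracting each set to a single vertex therefore yields K_{4} as a minor, and since treewidth is minor-monotone, tw(G) ≥ tw(K_{4}) = 3. Combining the bounds, tw(G) = 3.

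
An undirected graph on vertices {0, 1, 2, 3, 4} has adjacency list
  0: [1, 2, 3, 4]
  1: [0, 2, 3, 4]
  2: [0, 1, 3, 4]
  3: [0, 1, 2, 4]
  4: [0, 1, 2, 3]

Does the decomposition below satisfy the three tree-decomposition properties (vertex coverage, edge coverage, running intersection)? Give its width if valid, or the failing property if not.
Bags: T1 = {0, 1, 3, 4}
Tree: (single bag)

A tree decomposition must satisfy three properties: every vertex lies in some bag; for every edge, both endpoints lie together in some bag; and for every vertex, the bags containing it form a connected subtree. Here vertex 2 appears in no bag, so the decomposition is invalid.

No — vertex 2 appears in no bag.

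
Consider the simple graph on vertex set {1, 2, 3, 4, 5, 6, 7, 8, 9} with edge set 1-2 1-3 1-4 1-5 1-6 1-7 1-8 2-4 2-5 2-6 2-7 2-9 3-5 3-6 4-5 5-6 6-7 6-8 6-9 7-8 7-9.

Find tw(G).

A width-3 tree decomposition is:
Bags: B1 = {1, 2, 6, 7}  B2 = {1, 6, 7, 8}  B3 = {1, 2, 5, 6}  B4 = {2, 6, 7, 9}  B5 = {1, 2, 4, 5}  B6 = {1, 3, 5, 6}
Tree: B1–B2, B1–B3, B1–B4, B3–B5, B3–B6
The largest bag has 4 vertices, giving width 3; this decomposition certifies tw(G) ≤ 3. On the other hand G contains the 4-clique {1, 2, 4, 5}. A clique must lie in a single bag of any decomposition, so no decomposition can have width below 3. Combining the bounds, tw(G) = 3.

3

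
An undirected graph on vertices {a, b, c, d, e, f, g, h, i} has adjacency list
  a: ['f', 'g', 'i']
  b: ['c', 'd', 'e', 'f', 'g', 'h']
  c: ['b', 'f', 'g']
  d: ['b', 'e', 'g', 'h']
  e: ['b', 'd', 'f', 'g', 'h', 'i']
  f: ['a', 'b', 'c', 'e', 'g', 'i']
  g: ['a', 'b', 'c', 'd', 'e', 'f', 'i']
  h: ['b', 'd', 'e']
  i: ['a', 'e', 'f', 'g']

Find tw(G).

A width-3 tree decomposition is:
Bags: B1 = {e, f, g, i}  B2 = {b, e, f, g}  B3 = {b, d, e, g}  B4 = {a, f, g, i}  B5 = {b, c, f, g}  B6 = {b, d, e, h}
Tree: B1–B2, B2–B3, B1–B4, B2–B5, B3–B6
Each bag holds 4 vertices, so the decomposition has width 3, which upper-bounds the treewidth. Conversely, {b, d, e, g} is a clique of size 4, and the vertices of any clique must share a bag in every tree decomposition; so some bag has ≥ 4 vertices and tw(G) ≥ 3. Combining the bounds, tw(G) = 3.

3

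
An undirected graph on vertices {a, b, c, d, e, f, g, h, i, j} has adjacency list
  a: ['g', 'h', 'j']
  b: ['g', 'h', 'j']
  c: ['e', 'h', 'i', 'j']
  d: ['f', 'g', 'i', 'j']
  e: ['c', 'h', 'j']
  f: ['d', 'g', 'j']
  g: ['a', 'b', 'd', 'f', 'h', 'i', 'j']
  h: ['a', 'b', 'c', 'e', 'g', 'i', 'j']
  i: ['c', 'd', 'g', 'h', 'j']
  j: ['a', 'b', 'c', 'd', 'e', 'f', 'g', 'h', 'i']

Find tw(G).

3

A width-3 tree decomposition is:
Bags: B1 = {g, h, i, j}  B2 = {d, g, i, j}  B3 = {b, g, h, j}  B4 = {d, f, g, j}  B5 = {a, g, h, j}  B6 = {c, h, i, j}  B7 = {c, e, h, j}
Tree: B1–B2, B1–B3, B2–B4, B1–B5, B1–B6, B6–B7
Each bag holds 4 vertices, so the decomposition has width 3, which upper-bounds the treewidth. On the other hand G contains the 4-clique {d, f, g, j}. A clique must lie in a single bag of any decomposition, so no decomposition can have width below 3. Hence tw(G) = 3 exactly.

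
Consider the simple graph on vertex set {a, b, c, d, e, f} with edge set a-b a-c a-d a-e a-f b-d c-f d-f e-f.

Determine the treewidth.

A width-2 tree decomposition is:
Bags: B1 = {a, d, f}  B2 = {a, b, d}  B3 = {a, c, f}  B4 = {a, e, f}
Tree: B1–B2, B1–B3, B3–B4
The largest bag has 3 vertices, giving width 2; this decomposition certifies tw(G) ≤ 2. For the lower bound, the 3 vertices {a, d, f} are pairwise adjacent, and any tree decomposition puts a clique entirely inside one bag — forcing width ≥ 2. Combining the bounds, tw(G) = 2.

2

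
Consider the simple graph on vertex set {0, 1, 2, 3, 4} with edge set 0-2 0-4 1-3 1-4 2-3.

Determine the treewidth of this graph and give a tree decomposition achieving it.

Treewidth 2.
Bags: B1 = {0, 2, 4}  B2 = {2, 3, 4}  B3 = {1, 3, 4}
Tree: B1–B2, B2–B3

The largest bag has 3 vertices, giving width 2; this decomposition certifies tw(G) ≤ 2. For the lower bound, G contains the cycle 4–0–2–3–1–4, so G is not a forest; only forests have treewidth ≤ 1, hence tw(G) ≥ 2. Hence tw(G) = 2 exactly.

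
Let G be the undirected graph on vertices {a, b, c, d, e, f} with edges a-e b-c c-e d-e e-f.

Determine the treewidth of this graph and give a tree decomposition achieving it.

Every bag has size at most 2, so the width is 2 − 1 = 1 and tw(G) ≤ 1. Any graph with an edge has treewidth ≥ 1, and G has the edge f–e. Combining the bounds, tw(G) = 1.

Treewidth 1.
Bags: B1 = {e, f}  B2 = {d, e}  B3 = {c, e}  B4 = {a, e}  B5 = {b, c}
Tree: B1–B2, B2–B3, B2–B4, B3–B5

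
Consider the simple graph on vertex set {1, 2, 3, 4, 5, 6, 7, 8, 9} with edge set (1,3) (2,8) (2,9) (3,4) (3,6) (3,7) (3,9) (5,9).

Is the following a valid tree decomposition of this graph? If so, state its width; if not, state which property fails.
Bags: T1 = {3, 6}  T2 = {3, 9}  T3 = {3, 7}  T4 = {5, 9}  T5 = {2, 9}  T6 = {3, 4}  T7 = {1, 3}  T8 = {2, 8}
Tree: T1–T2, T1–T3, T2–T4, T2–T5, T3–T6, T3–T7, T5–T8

Yes; width 1.

Vertex coverage: the bags together contain {1, 2, 3, 4, 5, 6, 7, 8, 9}, the full vertex set. Edge coverage: each edge of G has both endpoints in at least one bag. Running intersection: for every vertex, the bags containing it form a connected subtree. All three properties hold, so this is a valid tree decomposition of width max|bag| − 1 = 1, and hence tw(G) ≤ 1.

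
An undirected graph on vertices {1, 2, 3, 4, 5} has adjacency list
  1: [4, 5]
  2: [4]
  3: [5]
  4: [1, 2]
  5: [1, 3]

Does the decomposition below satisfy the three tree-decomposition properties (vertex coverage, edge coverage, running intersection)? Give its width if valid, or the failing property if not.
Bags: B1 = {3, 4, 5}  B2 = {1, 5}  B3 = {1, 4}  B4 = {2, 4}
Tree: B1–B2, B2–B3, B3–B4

A tree decomposition must satisfy three properties: every vertex lies in some bag; for every edge, both endpoints lie together in some bag; and for every vertex, the bags containing it form a connected subtree. Here bags containing vertex 4 are not connected in the tree, so the decomposition is invalid.

No — bags containing vertex 4 are not connected in the tree.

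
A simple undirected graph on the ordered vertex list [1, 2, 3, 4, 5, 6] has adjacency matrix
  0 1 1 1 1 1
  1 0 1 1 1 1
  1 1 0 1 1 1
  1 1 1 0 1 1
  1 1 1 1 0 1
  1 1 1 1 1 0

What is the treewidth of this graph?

A width-5 tree decomposition is:
Bags: B1 = {1, 2, 3, 4, 5, 6}
Tree: (single bag)
With just one bag of size 6, the width is 6 − 1 = 5, so tw(G) ≤ 5. For the lower bound, the 6 vertices {1, 2, 3, 4, 5, 6} are pairwise adjacent, and any tree decomposition puts a clique entirely inside one bag — forcing width ≥ 5. Hence tw(G) = 5 exactly.

5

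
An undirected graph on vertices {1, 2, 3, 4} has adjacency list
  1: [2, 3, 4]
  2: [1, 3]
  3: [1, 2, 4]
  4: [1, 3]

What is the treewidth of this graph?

A width-2 tree decomposition is:
Bags: B1 = {1, 3, 4}  B2 = {1, 2, 3}
Tree: B1–B2
Every bag has size at most 3, so the width is 3 − 1 = 2 and tw(G) ≤ 2. On the other hand G contains the 3-clique {1, 2, 3}. A clique must lie in a single bag of any decomposition, so no decomposition can have width below 2. Combining the bounds, tw(G) = 2.

2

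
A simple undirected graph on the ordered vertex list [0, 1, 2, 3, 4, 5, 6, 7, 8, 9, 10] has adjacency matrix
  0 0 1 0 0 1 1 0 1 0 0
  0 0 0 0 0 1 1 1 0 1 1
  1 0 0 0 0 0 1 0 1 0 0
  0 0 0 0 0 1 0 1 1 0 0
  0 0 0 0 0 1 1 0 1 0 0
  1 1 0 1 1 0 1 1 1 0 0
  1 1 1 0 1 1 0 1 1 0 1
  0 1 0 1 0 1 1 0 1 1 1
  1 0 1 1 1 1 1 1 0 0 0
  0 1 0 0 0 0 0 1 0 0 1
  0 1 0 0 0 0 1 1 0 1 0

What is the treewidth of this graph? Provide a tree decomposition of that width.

Each bag holds 4 vertices, so the decomposition has width 3, which upper-bounds the treewidth. For the lower bound, the 4 vertices {1, 7, 9, 10} are pairwise adjacent, and any tree decomposition puts a clique entirely inside one bag — forcing width ≥ 3. Hence tw(G) = 3 exactly.

Treewidth 3.
Bags: B1 = {5, 6, 7, 8}  B2 = {1, 5, 6, 7}  B3 = {0, 5, 6, 8}  B4 = {4, 5, 6, 8}  B5 = {3, 5, 7, 8}  B6 = {0, 2, 6, 8}  B7 = {1, 6, 7, 10}  B8 = {1, 7, 9, 10}
Tree: B1–B2, B1–B3, B1–B4, B1–B5, B3–B6, B2–B7, B7–B8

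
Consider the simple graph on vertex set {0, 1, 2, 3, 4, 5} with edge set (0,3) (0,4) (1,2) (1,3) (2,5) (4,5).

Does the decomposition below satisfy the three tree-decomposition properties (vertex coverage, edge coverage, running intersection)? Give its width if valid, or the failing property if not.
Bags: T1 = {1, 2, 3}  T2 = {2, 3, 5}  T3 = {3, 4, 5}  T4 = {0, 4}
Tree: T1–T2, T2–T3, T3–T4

A tree decomposition must satisfy three properties: every vertex lies in some bag; for every edge, both endpoints lie together in some bag; and for every vertex, the bags containing it form a connected subtree. Here edge (3,0) lies in no bag, so the decomposition is invalid.

No — edge (3,0) lies in no bag.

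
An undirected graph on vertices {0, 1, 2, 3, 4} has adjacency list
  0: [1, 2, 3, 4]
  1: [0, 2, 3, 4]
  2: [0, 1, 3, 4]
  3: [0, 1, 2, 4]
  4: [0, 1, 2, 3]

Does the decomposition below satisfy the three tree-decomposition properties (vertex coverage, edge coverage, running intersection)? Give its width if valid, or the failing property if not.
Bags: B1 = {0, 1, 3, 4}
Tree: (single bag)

No — vertex 2 appears in no bag.

A tree decomposition must satisfy three properties: every vertex lies in some bag; for every edge, both endpoints lie together in some bag; and for every vertex, the bags containing it form a connected subtree. Here vertex 2 appears in no bag, so the decomposition is invalid.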